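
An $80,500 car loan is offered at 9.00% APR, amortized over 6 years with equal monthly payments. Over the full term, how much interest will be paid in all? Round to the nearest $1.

$23,976

At 9.00% the monthly rate is 0.0075000, so the payment is 80,500 × 0.0075000 / (1 − 1.0075000^−72) = $1,451.06.
Total paid = 72 × $1,451.06 = $104,476.32; interest = $104,476.32 − $80,500 = $23,976.32.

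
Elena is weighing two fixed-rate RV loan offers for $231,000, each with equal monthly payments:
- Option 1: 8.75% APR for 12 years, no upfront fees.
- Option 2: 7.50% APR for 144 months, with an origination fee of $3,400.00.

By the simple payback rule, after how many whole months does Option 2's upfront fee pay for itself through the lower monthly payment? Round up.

22 months

Option 1: at 8.75% the monthly rate is 0.0072917, so the payment is 231,000 × 0.0072917 / (1 − 1.0072917^−144) = $2,596.43.
Option 2: monthly rate = 7.5%/12 = 0.0062500; payment = 231,000 × 0.0062500 / (1 − (1+0.0062500)^−144) = $2,437.57.
Monthly savings = $2,596.43 − $2,437.57 = $158.86.
Break-even = $3,400.00 / $158.86 = 21.40 → 22 months.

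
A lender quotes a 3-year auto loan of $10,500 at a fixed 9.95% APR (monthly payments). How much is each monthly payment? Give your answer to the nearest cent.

At 9.95% the monthly rate is 0.0082917, so the payment is 10,500 × 0.0082917 / (1 − 1.0082917^−36) = $338.56.

$338.56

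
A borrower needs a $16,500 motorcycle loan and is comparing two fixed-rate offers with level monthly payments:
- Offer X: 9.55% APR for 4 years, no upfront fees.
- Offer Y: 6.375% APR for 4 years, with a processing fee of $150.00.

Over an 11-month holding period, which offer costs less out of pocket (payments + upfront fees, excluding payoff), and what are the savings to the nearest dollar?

Offer Y by $120

Offer X: monthly rate = 9.55%/12 = 0.0079583; payment = 16,500 × 0.0079583 / (1 − (1+0.0079583)^−48) = $414.93.
Offer Y: monthly rate = 6.375%/12 = 0.0053125; payment = 16,500 × 0.0053125 / (1 − (1+0.0053125)^−48) = $390.35.
Over 11 months: Offer X costs 11 × $414.93 = $4,564.23; Offer Y costs 11 × $390.35 + $150.00 = $4,443.85.
Offer Y is cheaper by $4,564.23 − $4,443.85 = $120.38.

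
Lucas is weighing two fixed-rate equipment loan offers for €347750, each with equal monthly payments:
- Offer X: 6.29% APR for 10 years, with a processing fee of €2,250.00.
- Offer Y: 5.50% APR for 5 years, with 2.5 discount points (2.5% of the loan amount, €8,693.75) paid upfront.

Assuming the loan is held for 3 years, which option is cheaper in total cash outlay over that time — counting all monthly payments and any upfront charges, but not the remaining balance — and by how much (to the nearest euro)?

Offer X by €104,754

Offer X: monthly rate = 6.29%/12 = 0.0052417; payment = 347,750 × 0.0052417 / (1 − (1+0.0052417)^−120) = €3,911.58.
Offer Y: monthly rate = 5.5%/12 = 0.0045833; payment = 347,750 × 0.0045833 / (1 − (1+0.0045833)^−60) = €6,642.43.
Over 36 months: Offer X costs 36 × €3,911.58 + €2,250.00 = €143,066.88; Offer Y costs 36 × €6,642.43 + €8,693.75 = €247,821.23.
Offer X is cheaper by €247,821.23 − €143,066.88 = €104,754.35.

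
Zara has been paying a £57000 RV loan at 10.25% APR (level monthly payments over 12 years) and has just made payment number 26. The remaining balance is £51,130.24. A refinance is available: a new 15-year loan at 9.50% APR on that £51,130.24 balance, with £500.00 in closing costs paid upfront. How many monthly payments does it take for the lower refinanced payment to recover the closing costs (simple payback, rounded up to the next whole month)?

4 months

Current payment = 57,000 × 10.25%/12 / (1 − (1+0.0085417)^−144) = £689.45.
Refinanced payment = 51,130.24 × 0.0079167 / (1 − (1+0.0079167)^−180) = £533.91.
Monthly savings = £689.45 − £533.91 = £155.54.
Break-even = £500.00 / £155.54 = 3.21 → 4 months.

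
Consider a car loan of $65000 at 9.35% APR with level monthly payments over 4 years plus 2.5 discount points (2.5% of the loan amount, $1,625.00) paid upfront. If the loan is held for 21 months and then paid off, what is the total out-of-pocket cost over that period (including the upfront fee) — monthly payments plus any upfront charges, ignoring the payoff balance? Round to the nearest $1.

Monthly rate = 9.35%/12 = 0.0077917; payment = 65,000 × 0.0077917 / (1 − (1+0.0077917)^−48) = $1,628.35.
Total outlay = 21 × $1,628.35 + $1,625.00 = $35,820.35.

$35,820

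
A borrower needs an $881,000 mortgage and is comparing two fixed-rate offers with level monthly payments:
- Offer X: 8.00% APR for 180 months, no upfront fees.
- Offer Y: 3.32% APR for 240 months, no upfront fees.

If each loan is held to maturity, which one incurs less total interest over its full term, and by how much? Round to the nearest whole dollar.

Offer Y by $308,673

Offer X: monthly rate = 8%/12 = 0.0066667; payment = 881,000 × 0.0066667 / (1 − (1+0.0066667)^−180) = $8,419.29.
Total interest on Offer X = 180 × $8,419.29 − $881,000 = $634,472.20.
Offer Y: at 3.32% the monthly rate is 0.0027667, so the payment is 881,000 × 0.0027667 / (1 − 1.0027667^−240) = $5,028.33.
Total interest on Offer Y = 240 × $5,028.33 − $881,000 = $325,799.20.
Offer Y is lower by $308,673.00.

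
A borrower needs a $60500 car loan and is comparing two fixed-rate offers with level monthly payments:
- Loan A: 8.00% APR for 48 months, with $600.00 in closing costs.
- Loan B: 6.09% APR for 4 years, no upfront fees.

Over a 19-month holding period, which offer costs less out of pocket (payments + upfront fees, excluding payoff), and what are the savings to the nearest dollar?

Loan A: monthly rate = 8%/12 = 0.0066667; payment = 60,500 × 0.0066667 / (1 − (1+0.0066667)^−48) = $1,476.98.
Loan B: at 6.09% the monthly rate is 0.0050750, so the payment is 60,500 × 0.0050750 / (1 − 1.0050750^−48) = $1,423.34.
Over 19 months: Loan A costs 19 × $1,476.98 + $600.00 = $28,662.62; Loan B costs 19 × $1,423.34 = $27,043.46.
Loan B is cheaper by $28,662.62 − $27,043.46 = $1,619.16.

Loan B by $1,619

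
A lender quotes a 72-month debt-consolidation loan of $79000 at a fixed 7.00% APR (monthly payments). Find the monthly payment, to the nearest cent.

At 7.00% the monthly rate is 0.0058333, so the payment is 79,000 × 0.0058333 / (1 − 1.0058333^−72) = $1,346.87.

$1,346.87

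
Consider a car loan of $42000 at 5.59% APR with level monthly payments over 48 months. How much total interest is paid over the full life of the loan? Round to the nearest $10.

$4,970

At 5.59% the monthly rate is 0.0046583, so the payment is 42,000 × 0.0046583 / (1 − 1.0046583^−48) = $978.50.
Total paid = 48 × $978.50 = $46,968.00; interest = $46,968.00 − $42,000 = $4,968.00.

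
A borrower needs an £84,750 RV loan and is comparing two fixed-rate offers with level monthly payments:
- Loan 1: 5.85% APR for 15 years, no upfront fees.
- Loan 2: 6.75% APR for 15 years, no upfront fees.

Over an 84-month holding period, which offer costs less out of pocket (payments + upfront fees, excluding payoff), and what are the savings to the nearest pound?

Loan 1 by £3,498

Loan 1: at 5.85% the monthly rate is 0.0048750, so the payment is 84,750 × 0.0048750 / (1 − 1.0048750^−180) = £708.32.
Loan 2: monthly rate = 6.75%/12 = 0.0056250; payment = 84,750 × 0.0056250 / (1 − (1+0.0056250)^−180) = £749.96.
Over 84 months: Loan 1 costs 84 × £708.32 = £59,498.88; Loan 2 costs 84 × £749.96 = £62,996.64.
Loan 1 is cheaper by £62,996.64 − £59,498.88 = £3,497.76.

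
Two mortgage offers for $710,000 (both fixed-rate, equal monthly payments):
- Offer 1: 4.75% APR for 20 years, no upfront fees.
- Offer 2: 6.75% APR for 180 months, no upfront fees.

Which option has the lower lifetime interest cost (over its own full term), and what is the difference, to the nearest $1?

Offer 1: at 4.75% the monthly rate is 0.0039583, so the payment is 710,000 × 0.0039583 / (1 − 1.0039583^−240) = $4,588.19.
Total interest on Offer 1 = 240 × $4,588.19 − $710,000 = $391,165.60.
Offer 2: monthly rate = 6.75%/12 = 0.0056250; payment = 710,000 × 0.0056250 / (1 − (1+0.0056250)^−180) = $6,282.86.
Total interest on Offer 2 = 180 × $6,282.86 − $710,000 = $420,914.80.
Offer 1 is lower by $29,749.20.

Offer 1 by $29,749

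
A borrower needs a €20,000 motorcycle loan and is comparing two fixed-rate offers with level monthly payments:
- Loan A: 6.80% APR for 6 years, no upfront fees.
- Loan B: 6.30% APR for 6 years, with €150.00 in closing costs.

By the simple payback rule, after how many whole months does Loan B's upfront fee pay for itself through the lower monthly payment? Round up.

32 months

Loan A: monthly rate = 6.8%/12 = 0.0056667; payment = 20,000 × 0.0056667 / (1 − (1+0.0056667)^−72) = €339.06.
Loan B: at 6.30% the monthly rate is 0.0052500, so the payment is 20,000 × 0.0052500 / (1 − 1.0052500^−72) = €334.30.
Monthly savings = €339.06 − €334.30 = €4.76.
Break-even = €150.00 / €4.76 = 31.51 → 32 months.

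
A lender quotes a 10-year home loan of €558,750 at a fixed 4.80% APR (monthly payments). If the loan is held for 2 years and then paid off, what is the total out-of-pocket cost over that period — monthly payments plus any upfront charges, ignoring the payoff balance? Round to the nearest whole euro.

At 4.80% the monthly rate is 0.0040000, so the payment is 558,750 × 0.0040000 / (1 − 1.0040000^−120) = €5,871.94.
Total outlay = 24 × €5,871.94 = €140,926.56.

€140,927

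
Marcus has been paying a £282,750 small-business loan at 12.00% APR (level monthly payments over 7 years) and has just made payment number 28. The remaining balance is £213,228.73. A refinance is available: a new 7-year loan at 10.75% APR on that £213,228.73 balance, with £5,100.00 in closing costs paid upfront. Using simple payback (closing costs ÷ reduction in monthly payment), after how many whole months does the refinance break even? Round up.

4 months

Current payment = 282,750 × 12%/12 / (1 − (1+0.0100000)^−84) = £4,991.31.
Refinanced payment = 213,228.73 × 0.0089583 / (1 − (1+0.0089583)^−84) = £3,623.03.
Monthly savings = £4,991.31 − £3,623.03 = £1,368.28.
Break-even = £5,100.00 / £1,368.28 = 3.73 → 4 months.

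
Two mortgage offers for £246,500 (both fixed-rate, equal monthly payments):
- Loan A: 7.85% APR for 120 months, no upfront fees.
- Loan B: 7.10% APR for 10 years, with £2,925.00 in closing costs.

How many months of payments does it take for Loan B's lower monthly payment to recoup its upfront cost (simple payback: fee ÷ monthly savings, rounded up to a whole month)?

Loan A: at 7.85% the monthly rate is 0.0065417, so the payment is 246,500 × 0.0065417 / (1 − 1.0065417^−120) = £2,971.22.
Loan B: monthly rate = 7.1%/12 = 0.0059167; payment = 246,500 × 0.0059167 / (1 − (1+0.0059167)^−120) = £2,874.79.
Monthly savings = £2,971.22 − £2,874.79 = £96.43.
Break-even = £2,925.00 / £96.43 = 30.33 → 31 months.

31 months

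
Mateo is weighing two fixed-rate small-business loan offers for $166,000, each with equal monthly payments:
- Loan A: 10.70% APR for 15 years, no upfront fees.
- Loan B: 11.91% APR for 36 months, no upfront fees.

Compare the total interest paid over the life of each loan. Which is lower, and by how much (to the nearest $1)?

Loan A: at 10.70% the monthly rate is 0.0089167, so the payment is 166,000 × 0.0089167 / (1 − 1.0089167^−180) = $1,855.60.
Total interest on Loan A = 180 × $1,855.60 − $166,000 = $168,008.00.
Loan B: monthly rate = 11.91%/12 = 0.0099250; payment = 166,000 × 0.0099250 / (1 − (1+0.0099250)^−36) = $5,506.44.
Total interest on Loan B = 36 × $5,506.44 − $166,000 = $32,231.84.
Loan B is lower by $135,776.16.

Loan B by $135,776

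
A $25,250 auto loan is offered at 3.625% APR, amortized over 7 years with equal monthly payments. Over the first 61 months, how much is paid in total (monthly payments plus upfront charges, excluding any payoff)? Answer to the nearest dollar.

Monthly rate = 3.625%/12 = 0.0030208; payment = 25,250 × 0.0030208 / (1 − (1+0.0030208)^−84) = $340.80.
Total outlay = 61 × $340.80 = $20,788.80.

$20,789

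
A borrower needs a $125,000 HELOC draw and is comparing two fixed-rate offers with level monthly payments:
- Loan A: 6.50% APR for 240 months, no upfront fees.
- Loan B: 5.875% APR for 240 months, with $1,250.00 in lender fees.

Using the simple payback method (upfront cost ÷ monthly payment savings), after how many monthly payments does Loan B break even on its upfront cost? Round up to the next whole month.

Loan A: monthly rate = 6.5%/12 = 0.0054167; payment = 125,000 × 0.0054167 / (1 − (1+0.0054167)^−240) = $931.97.
Loan B: at 5.875% the monthly rate is 0.0048958, so the payment is 125,000 × 0.0048958 / (1 − 1.0048958^−240) = $886.55.
Monthly savings = $931.97 − $886.55 = $45.42.
Break-even = $1,250.00 / $45.42 = 27.52 → 28 months.

28 months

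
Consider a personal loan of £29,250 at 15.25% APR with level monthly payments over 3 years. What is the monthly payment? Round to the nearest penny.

Monthly rate = 15.25%/12 = 0.0127083; payment = 29,250 × 0.0127083 / (1 − (1+0.0127083)^−36) = £1,017.55.

£1,017.55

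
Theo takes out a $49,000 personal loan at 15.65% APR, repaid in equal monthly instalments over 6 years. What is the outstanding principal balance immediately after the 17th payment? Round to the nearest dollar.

With monthly rate i = 15.65%/12 = 0.0130417, the balance after k of n payments is P · [(1+i)^n − (1+i)^k] / [(1+i)^n − 1].
(1+0.0130417)^72 = 2.54194531 and (1+0.0130417)^17 = 1.24641952, so the balance is 49,000 × (2.54194531 − 1.24641952) / (2.54194531 − 1) = $41,169.27.

$41,169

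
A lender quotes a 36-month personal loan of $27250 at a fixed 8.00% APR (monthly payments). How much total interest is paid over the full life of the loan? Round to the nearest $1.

$3,491

Monthly rate = 8%/12 = 0.0066667; payment = 27,250 × 0.0066667 / (1 − (1+0.0066667)^−36) = $853.92.
Total paid = 36 × $853.92 = $30,741.12; interest = $30,741.12 − $27,250 = $3,491.12.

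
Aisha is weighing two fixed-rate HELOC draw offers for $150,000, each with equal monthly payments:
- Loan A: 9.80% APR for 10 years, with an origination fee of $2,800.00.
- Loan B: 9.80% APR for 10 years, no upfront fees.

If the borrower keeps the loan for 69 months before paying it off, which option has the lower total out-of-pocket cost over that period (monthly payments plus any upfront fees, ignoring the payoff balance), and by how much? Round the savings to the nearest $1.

Loan B by $2,800

Loan A: monthly rate = 9.8%/12 = 0.0081667; payment = 150,000 × 0.0081667 / (1 − (1+0.0081667)^−120) = $1,965.69.
Loan B: monthly rate = 9.8%/12 = 0.0081667; payment = 150,000 × 0.0081667 / (1 − (1+0.0081667)^−120) = $1,965.69.
Over 69 months: Loan A costs 69 × $1,965.69 + $2,800.00 = $138,432.61; Loan B costs 69 × $1,965.69 = $135,632.61.
Loan B is cheaper by $138,432.61 − $135,632.61 = $2,800.00.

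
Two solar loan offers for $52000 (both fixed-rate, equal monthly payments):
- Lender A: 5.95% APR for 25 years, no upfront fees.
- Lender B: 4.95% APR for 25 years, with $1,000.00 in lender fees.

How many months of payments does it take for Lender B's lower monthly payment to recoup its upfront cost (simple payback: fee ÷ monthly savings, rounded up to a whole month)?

33 months

Lender A: monthly rate = 5.95%/12 = 0.0049583; payment = 52,000 × 0.0049583 / (1 − (1+0.0049583)^−300) = $333.45.
Lender B: monthly rate = 4.95%/12 = 0.0041250; payment = 52,000 × 0.0041250 / (1 − (1+0.0041250)^−300) = $302.47.
Monthly savings = $333.45 − $302.47 = $30.98.
Break-even = $1,000.00 / $30.98 = 32.28 → 33 months.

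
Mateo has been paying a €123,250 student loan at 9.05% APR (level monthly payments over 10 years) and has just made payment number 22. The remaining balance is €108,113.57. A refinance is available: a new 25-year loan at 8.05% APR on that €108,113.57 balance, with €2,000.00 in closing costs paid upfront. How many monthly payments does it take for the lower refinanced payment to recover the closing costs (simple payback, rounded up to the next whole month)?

3 months

Current payment = 123,250 × 9.05%/12 / (1 − (1+0.0075417)^−120) = €1,564.62.
Refinanced payment = 108,113.57 × 0.0067083 / (1 − (1+0.0067083)^−300) = €838.02.
Monthly savings = €1,564.62 − €838.02 = €726.60.
Break-even = €2,000.00 / €726.60 = 2.75 → 3 months.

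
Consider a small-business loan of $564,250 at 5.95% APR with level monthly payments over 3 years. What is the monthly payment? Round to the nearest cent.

$17,152.80

Monthly rate = 5.95%/12 = 0.0049583; payment = 564,250 × 0.0049583 / (1 − (1+0.0049583)^−36) = $17,152.80.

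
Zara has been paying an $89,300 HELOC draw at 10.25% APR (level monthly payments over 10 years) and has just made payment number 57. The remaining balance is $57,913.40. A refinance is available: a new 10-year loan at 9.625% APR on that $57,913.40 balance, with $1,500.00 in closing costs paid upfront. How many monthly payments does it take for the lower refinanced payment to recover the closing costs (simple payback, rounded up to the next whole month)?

Current payment = 89,300 × 10.25%/12 / (1 − (1+0.0085417)^−120) = $1,192.50.
Refinanced payment = 57,913.40 × 0.0080208 / (1 − (1+0.0080208)^−120) = $753.35.
Monthly savings = $1,192.50 − $753.35 = $439.15.
Break-even = $1,500.00 / $439.15 = 3.42 → 4 months.

4 months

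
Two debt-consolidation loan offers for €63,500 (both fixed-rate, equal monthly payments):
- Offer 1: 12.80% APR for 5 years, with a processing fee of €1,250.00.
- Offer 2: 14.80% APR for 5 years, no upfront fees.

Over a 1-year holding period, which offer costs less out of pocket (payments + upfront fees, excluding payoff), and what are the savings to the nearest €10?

Offer 1: at 12.80% the monthly rate is 0.0106667, so the payment is 63,500 × 0.0106667 / (1 − 1.0106667^−60) = €1,438.33.
Offer 2: monthly rate = 14.8%/12 = 0.0123333; payment = 63,500 × 0.0123333 / (1 − (1+0.0123333)^−60) = €1,504.00.
Over 12 months: Offer 1 costs 12 × €1,438.33 + €1,250.00 = €18,509.96; Offer 2 costs 12 × €1,504.00 = €18,048.00.
Offer 2 is cheaper by €18,509.96 − €18,048.00 = €461.96.

Offer 2 by €460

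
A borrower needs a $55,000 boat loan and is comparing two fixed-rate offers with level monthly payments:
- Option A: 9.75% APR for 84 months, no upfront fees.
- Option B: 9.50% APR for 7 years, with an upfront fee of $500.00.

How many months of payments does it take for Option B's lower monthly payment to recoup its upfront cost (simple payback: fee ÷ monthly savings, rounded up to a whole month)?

Option A: monthly rate = 9.75%/12 = 0.0081250; payment = 55,000 × 0.0081250 / (1 − (1+0.0081250)^−84) = $905.98.
Option B: at 9.50% the monthly rate is 0.0079167, so the payment is 55,000 × 0.0079167 / (1 − 1.0079167^−84) = $898.92.
Monthly savings = $905.98 − $898.92 = $7.06.
Break-even = $500.00 / $7.06 = 70.82 → 71 months.

71 months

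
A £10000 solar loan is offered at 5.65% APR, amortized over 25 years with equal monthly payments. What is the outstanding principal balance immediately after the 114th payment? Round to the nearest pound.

With monthly rate i = 5.65%/12 = 0.0047083, the balance after k of n payments is P · [(1+i)^n − (1+i)^k] / [(1+i)^n − 1].
(1+0.0047083)^300 = 4.09261914 and (1+0.0047083)^114 = 1.70828570, so the balance is 10,000 × (4.09261914 − 1.70828570) / (4.09261914 − 1) = £7,709.75.

£7,710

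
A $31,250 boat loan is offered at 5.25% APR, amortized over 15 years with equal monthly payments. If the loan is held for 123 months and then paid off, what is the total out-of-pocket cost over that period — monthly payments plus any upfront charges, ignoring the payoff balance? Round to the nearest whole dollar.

Monthly rate = 5.25%/12 = 0.0043750; payment = 31,250 × 0.0043750 / (1 − (1+0.0043750)^−180) = $251.21.
Total outlay = 123 × $251.21 = $30,898.83.

$30,899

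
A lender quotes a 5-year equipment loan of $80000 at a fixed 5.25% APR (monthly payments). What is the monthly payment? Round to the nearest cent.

$1,518.88

At 5.25% the monthly rate is 0.0043750, so the payment is 80,000 × 0.0043750 / (1 − 1.0043750^−60) = $1,518.88.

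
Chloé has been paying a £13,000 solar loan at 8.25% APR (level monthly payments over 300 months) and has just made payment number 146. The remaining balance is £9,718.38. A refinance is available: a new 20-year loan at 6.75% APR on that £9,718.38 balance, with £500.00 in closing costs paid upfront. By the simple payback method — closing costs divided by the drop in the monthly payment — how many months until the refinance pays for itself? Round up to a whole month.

Current payment = 13,000 × 8.25%/12 / (1 − (1+0.0068750)^−300) = £102.50.
Refinanced payment = 9,718.38 × 0.0056250 / (1 − (1+0.0056250)^−240) = £73.90.
Monthly savings = £102.50 − £73.90 = £28.60.
Break-even = £500.00 / £28.60 = 17.48 → 18 months.

18 months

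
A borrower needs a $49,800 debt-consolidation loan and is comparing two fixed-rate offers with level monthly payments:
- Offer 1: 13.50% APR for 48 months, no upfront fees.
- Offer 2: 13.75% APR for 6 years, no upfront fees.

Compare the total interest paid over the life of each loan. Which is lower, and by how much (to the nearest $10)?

Offer 1: at 13.50% the monthly rate is 0.0112500, so the payment is 49,800 × 0.0112500 / (1 − 1.0112500^−48) = $1,348.40.
Total interest on Offer 1 = 48 × $1,348.40 − $49,800 = $14,923.20.
Offer 2: at 13.75% the monthly rate is 0.0114583, so the payment is 49,800 × 0.0114583 / (1 − 1.0114583^−72) = $1,019.51.
Total interest on Offer 2 = 72 × $1,019.51 − $49,800 = $23,604.72.
Offer 1 is lower by $8,681.52.

Offer 1 by $8,680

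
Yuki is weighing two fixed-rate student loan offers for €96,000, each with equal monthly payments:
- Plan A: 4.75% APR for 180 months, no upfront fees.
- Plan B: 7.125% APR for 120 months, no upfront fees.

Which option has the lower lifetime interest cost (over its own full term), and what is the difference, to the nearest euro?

Plan A by €91

Plan A: at 4.75% the monthly rate is 0.0039583, so the payment is 96,000 × 0.0039583 / (1 − 1.0039583^−180) = €746.72.
Total interest on Plan A = 180 × €746.72 − €96,000 = €38,409.60.
Plan B: monthly rate = 7.125%/12 = 0.0059375; payment = 96,000 × 0.0059375 / (1 − (1+0.0059375)^−120) = €1,120.84.
Total interest on Plan B = 120 × €1,120.84 − €96,000 = €38,500.80.
Plan A is lower by €91.20.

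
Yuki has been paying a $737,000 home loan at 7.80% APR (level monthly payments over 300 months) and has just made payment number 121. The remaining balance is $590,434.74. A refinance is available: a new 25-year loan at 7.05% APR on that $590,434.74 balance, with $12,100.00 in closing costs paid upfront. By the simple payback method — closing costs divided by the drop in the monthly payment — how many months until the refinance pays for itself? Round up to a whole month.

9 months

Current payment = 737,000 × 7.8%/12 / (1 − (1+0.0065000)^−300) = $5,590.99.
Refinanced payment = 590,434.74 × 0.0058750 / (1 − (1+0.0058750)^−300) = $4,191.92.
Monthly savings = $5,590.99 − $4,191.92 = $1,399.07.
Break-even = $12,100.00 / $1,399.07 = 8.65 → 9 months.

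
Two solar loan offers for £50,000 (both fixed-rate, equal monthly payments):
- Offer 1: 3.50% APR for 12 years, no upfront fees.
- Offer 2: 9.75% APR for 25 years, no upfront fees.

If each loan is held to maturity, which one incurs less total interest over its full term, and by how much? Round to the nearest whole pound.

Offer 1: at 3.50% the monthly rate is 0.0029167, so the payment is 50,000 × 0.0029167 / (1 − 1.0029167^−144) = £425.73.
Total interest on Offer 1 = 144 × £425.73 − £50,000 = £11,305.12.
Offer 2: monthly rate = 9.75%/12 = 0.0081250; payment = 50,000 × 0.0081250 / (1 − (1+0.0081250)^−300) = £445.57.
Total interest on Offer 2 = 300 × £445.57 − £50,000 = £83,671.00.
Offer 1 is lower by £72,365.88.

Offer 1 by £72,366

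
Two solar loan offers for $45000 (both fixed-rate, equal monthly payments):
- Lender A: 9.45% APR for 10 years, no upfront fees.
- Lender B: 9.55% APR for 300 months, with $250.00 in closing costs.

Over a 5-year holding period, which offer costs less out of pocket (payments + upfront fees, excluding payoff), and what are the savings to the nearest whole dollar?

Lender B by $10,930

Lender A: at 9.45% the monthly rate is 0.0078750, so the payment is 45,000 × 0.0078750 / (1 − 1.0078750^−120) = $581.06.
Lender B: at 9.55% the monthly rate is 0.0079583, so the payment is 45,000 × 0.0079583 / (1 − 1.0079583^−300) = $394.73.
Over 60 months: Lender A costs 60 × $581.06 = $34,863.60; Lender B costs 60 × $394.73 + $250.00 = $23,933.80.
Lender B is cheaper by $34,863.60 − $23,933.80 = $10,929.80.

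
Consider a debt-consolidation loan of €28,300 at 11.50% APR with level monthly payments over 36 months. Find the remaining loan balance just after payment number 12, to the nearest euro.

With monthly rate i = 11.5%/12 = 0.0095833, the balance after k of n payments is P · [(1+i)^n − (1+i)^k] / [(1+i)^n − 1].
(1+0.0095833)^36 = 1.40967243 and (1+0.0095833)^12 = 1.12125933, so the balance is 28,300 × (1.40967243 − 1.12125933) / (1.40967243 − 1) = €19,923.46.

€19,923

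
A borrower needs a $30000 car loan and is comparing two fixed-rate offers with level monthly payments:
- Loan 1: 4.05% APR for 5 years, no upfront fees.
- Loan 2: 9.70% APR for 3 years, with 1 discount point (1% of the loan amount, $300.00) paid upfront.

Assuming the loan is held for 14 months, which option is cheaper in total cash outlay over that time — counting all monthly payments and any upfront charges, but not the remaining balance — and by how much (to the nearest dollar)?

Loan 1: monthly rate = 4.05%/12 = 0.0033750; payment = 30,000 × 0.0033750 / (1 − (1+0.0033750)^−60) = $553.17.
Loan 2: at 9.70% the monthly rate is 0.0080833, so the payment is 30,000 × 0.0080833 / (1 − 1.0080833^−36) = $963.80.
Over 14 months: Loan 1 costs 14 × $553.17 = $7,744.38; Loan 2 costs 14 × $963.80 + $300.00 = $13,793.20.
Loan 1 is cheaper by $13,793.20 − $7,744.38 = $6,048.82.

Loan 1 by $6,049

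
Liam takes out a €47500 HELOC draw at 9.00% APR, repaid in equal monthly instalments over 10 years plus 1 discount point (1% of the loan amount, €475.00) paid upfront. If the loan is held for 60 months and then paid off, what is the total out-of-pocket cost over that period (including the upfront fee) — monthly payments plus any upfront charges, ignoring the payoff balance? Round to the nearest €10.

€36,580

At 9.00% the monthly rate is 0.0075000, so the payment is 47,500 × 0.0075000 / (1 − 1.0075000^−120) = €601.71.
Total outlay = 60 × €601.71 + €475.00 = €36,577.60.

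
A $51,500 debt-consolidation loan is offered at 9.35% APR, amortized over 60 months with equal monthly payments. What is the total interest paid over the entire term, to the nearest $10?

At 9.35% the monthly rate is 0.0077917, so the payment is 51,500 × 0.0077917 / (1 − 1.0077917^−60) = $1,077.82.
Total paid = 60 × $1,077.82 = $64,669.20; interest = $64,669.20 − $51,500 = $13,169.20.

$13,170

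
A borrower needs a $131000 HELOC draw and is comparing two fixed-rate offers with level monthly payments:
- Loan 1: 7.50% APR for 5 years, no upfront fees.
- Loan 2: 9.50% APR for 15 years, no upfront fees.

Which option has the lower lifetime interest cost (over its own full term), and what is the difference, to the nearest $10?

Loan 1: at 7.50% the monthly rate is 0.0062500, so the payment is 131,000 × 0.0062500 / (1 − 1.0062500^−60) = $2,624.97.
Total interest on Loan 1 = 60 × $2,624.97 − $131,000 = $26,498.20.
Loan 2: at 9.50% the monthly rate is 0.0079167, so the payment is 131,000 × 0.0079167 / (1 − 1.0079167^−180) = $1,367.93.
Total interest on Loan 2 = 180 × $1,367.93 − $131,000 = $115,227.40.
Loan 1 is lower by $88,729.20.

Loan 1 by $88,730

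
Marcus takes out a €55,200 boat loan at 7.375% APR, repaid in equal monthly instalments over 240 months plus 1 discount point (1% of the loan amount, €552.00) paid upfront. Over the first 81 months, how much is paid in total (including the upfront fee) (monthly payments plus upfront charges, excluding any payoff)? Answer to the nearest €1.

At 7.375% the monthly rate is 0.0061458, so the payment is 55,200 × 0.0061458 / (1 − 1.0061458^−240) = €440.48.
Total outlay = 81 × €440.48 + €552.00 = €36,230.88.

€36,231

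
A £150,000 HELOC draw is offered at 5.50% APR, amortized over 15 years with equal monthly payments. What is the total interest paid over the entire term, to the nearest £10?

£70,610

At 5.50% the monthly rate is 0.0045833, so the payment is 150,000 × 0.0045833 / (1 − 1.0045833^−180) = £1,225.63.
Total paid = 180 × £1,225.63 = £220,613.40; interest = £220,613.40 − £150,000 = £70,613.40.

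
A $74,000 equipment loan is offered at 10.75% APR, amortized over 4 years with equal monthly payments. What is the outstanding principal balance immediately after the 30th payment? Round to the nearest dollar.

$31,515

With monthly rate i = 10.75%/12 = 0.0089583, the balance after k of n payments is P · [(1+i)^n − (1+i)^k] / [(1+i)^n − 1].
(1+0.0089583)^48 = 1.53431708 and (1+0.0089583)^30 = 1.30676336, so the balance is 74,000 × (1.53431708 − 1.30676336) / (1.53431708 − 1) = $31,514.95.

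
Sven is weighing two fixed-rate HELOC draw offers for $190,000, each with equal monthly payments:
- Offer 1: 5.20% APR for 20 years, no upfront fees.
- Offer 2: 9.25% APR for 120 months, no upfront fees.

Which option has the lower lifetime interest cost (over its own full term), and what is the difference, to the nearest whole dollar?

Offer 2 by $14,086

Offer 1: at 5.20% the monthly rate is 0.0043333, so the payment is 190,000 × 0.0043333 / (1 − 1.0043333^−240) = $1,275.00.
Total interest on Offer 1 = 240 × $1,275.00 − $190,000 = $116,000.00.
Offer 2: monthly rate = 9.25%/12 = 0.0077083; payment = 190,000 × 0.0077083 / (1 − (1+0.0077083)^−120) = $2,432.62.
Total interest on Offer 2 = 120 × $2,432.62 − $190,000 = $101,914.40.
Offer 2 is lower by $14,085.60.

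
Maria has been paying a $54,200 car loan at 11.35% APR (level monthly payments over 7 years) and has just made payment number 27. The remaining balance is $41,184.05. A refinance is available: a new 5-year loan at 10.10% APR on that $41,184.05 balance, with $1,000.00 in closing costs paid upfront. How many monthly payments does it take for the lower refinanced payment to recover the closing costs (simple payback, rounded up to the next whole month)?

Current payment = 54,200 × 11.35%/12 / (1 − (1+0.0094583)^−84) = $938.04.
Refinanced payment = 41,184.05 × 0.0084167 / (1 − (1+0.0084167)^−60) = $877.07.
Monthly savings = $938.04 − $877.07 = $60.97.
Break-even = $1,000.00 / $60.97 = 16.40 → 17 months.

17 months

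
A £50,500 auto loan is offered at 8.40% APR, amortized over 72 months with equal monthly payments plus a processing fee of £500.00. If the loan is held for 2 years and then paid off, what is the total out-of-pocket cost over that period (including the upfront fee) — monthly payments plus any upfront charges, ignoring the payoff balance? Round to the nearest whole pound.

Monthly rate = 8.4%/12 = 0.0070000; payment = 50,500 × 0.0070000 / (1 − (1+0.0070000)^−72) = £895.32.
Total outlay = 24 × £895.32 + £500.00 = £21,987.68.

£21,988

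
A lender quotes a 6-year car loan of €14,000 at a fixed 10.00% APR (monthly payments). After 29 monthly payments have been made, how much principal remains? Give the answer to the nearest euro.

With monthly rate i = 10%/12 = 0.0083333, the balance after k of n payments is P · [(1+i)^n − (1+i)^k] / [(1+i)^n − 1].
(1+0.0083333)^72 = 1.81759428 and (1+0.0083333)^29 = 1.27209517, so the balance is 14,000 × (1.81759428 − 1.27209517) / (1.81759428 − 1) = €9,340.80.

€9,341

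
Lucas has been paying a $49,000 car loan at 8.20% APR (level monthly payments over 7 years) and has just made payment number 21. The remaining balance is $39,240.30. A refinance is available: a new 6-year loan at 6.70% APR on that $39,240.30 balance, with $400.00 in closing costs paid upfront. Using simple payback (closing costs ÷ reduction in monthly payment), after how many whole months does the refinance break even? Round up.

4 months

Current payment = 49,000 × 8.2%/12 / (1 − (1+0.0068333)^−84) = $768.62.
Refinanced payment = 39,240.30 × 0.0055833 / (1 − (1+0.0055833)^−72) = $663.37.
Monthly savings = $768.62 − $663.37 = $105.25.
Break-even = $400.00 / $105.25 = 3.80 → 4 months.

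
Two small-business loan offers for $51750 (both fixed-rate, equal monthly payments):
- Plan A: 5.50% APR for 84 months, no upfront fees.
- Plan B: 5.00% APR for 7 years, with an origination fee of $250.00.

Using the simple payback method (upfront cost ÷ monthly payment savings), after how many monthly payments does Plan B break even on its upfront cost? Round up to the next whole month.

21 months

Plan A: monthly rate = 5.5%/12 = 0.0045833; payment = 51,750 × 0.0045833 / (1 − (1+0.0045833)^−84) = $743.65.
Plan B: at 5.00% the monthly rate is 0.0041667, so the payment is 51,750 × 0.0041667 / (1 − 1.0041667^−84) = $731.43.
Monthly savings = $743.65 − $731.43 = $12.22.
Break-even = $250.00 / $12.22 = 20.46 → 21 months.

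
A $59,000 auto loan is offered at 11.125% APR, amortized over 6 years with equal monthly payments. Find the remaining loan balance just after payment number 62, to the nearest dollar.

With monthly rate i = 11.125%/12 = 0.0092708, the balance after k of n payments is P · [(1+i)^n − (1+i)^k] / [(1+i)^n − 1].
(1+0.0092708)^72 = 1.94337247 and (1+0.0092708)^62 = 1.77206161, so the balance is 59,000 × (1.94337247 − 1.77206161) / (1.94337247 − 1) = $10,714.05.

$10,714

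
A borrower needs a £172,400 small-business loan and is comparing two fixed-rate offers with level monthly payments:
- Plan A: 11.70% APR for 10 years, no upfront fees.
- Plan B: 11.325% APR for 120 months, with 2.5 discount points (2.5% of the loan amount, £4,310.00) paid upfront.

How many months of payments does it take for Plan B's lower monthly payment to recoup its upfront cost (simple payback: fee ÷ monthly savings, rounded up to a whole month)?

117 months

Plan A: monthly rate = 11.7%/12 = 0.0097500; payment = 172,400 × 0.0097500 / (1 − (1+0.0097500)^−120) = £2,443.63.
Plan B: monthly rate = 11.325%/12 = 0.0094375; payment = 172,400 × 0.0094375 / (1 − (1+0.0094375)^−120) = £2,406.64.
Monthly savings = £2,443.63 − £2,406.64 = £36.99.
Break-even = £4,310.00 / £36.99 = 116.52 → 117 months.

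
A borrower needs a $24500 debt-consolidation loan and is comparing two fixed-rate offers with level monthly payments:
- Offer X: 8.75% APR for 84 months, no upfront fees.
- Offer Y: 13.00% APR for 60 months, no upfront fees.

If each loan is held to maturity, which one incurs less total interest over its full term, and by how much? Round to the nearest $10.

Offer X by $600

Offer X: at 8.75% the monthly rate is 0.0072917, so the payment is 24,500 × 0.0072917 / (1 − 1.0072917^−84) = $391.08.
Total interest on Offer X = 84 × $391.08 − $24,500 = $8,350.72.
Offer Y: at 13.00% the monthly rate is 0.0108333, so the payment is 24,500 × 0.0108333 / (1 − 1.0108333^−60) = $557.45.
Total interest on Offer Y = 60 × $557.45 − $24,500 = $8,947.00.
Offer X is lower by $596.28.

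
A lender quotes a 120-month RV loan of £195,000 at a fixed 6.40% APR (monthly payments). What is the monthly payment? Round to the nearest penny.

Monthly rate = 6.4%/12 = 0.0053333; payment = 195,000 × 0.0053333 / (1 − (1+0.0053333)^−120) = £2,204.28.

£2,204.28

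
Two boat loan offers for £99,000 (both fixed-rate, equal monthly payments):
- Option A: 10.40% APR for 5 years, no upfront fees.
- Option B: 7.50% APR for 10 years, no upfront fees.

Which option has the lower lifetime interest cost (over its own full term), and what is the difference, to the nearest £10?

Option A: monthly rate = 10.4%/12 = 0.0086667; payment = 99,000 × 0.0086667 / (1 − (1+0.0086667)^−60) = £2,123.00.
Total interest on Option A = 60 × £2,123.00 − £99,000 = £28,380.00.
Option B: monthly rate = 7.5%/12 = 0.0062500; payment = 99,000 × 0.0062500 / (1 − (1+0.0062500)^−120) = £1,175.15.
Total interest on Option B = 120 × £1,175.15 − £99,000 = £42,018.00.
Option A is lower by £13,638.00.

Option A by £13,640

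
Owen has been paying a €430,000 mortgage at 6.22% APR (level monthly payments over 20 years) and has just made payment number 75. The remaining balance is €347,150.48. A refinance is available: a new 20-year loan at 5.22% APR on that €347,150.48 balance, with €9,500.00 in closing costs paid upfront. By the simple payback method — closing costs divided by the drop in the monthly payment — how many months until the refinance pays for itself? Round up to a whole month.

Current payment = 430,000 × 6.22%/12 / (1 − (1+0.0051833)^−240) = €3,135.48.
Refinanced payment = 347,150.48 × 0.0043500 / (1 − (1+0.0043500)^−240) = €2,333.44.
Monthly savings = €3,135.48 − €2,333.44 = €802.04.
Break-even = €9,500.00 / €802.04 = 11.84 → 12 months.

12 months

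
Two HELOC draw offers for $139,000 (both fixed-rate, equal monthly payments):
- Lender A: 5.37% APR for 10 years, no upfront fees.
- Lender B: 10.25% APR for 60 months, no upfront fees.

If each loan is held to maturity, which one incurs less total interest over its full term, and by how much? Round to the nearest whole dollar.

Lender A: at 5.37% the monthly rate is 0.0044750, so the payment is 139,000 × 0.0044750 / (1 − 1.0044750^−120) = $1,499.58.
Total interest on Lender A = 120 × $1,499.58 − $139,000 = $40,949.60.
Lender B: monthly rate = 10.25%/12 = 0.0085417; payment = 139,000 × 0.0085417 / (1 − (1+0.0085417)^−60) = $2,970.47.
Total interest on Lender B = 60 × $2,970.47 − $139,000 = $39,228.20.
Lender B is lower by $1,721.40.

Lender B by $1,721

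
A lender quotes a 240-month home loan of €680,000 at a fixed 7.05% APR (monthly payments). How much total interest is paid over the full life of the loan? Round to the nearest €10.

Monthly rate = 7.05%/12 = 0.0058750; payment = 680,000 × 0.0058750 / (1 − (1+0.0058750)^−240) = €5,292.46.
Total paid = 240 × €5,292.46 = €1,270,190.40; interest = €1,270,190.40 − €680,000 = €590,190.40.

€590,190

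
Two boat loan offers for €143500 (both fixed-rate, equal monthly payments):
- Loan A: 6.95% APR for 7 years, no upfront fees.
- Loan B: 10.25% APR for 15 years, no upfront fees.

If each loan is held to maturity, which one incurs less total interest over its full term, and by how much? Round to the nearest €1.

Loan A: at 6.95% the monthly rate is 0.0057917, so the payment is 143,500 × 0.0057917 / (1 − 1.0057917^−84) = €2,162.29.
Total interest on Loan A = 84 × €2,162.29 − €143,500 = €38,132.36.
Loan B: monthly rate = 10.25%/12 = 0.0085417; payment = 143,500 × 0.0085417 / (1 − (1+0.0085417)^−180) = €1,564.08.
Total interest on Loan B = 180 × €1,564.08 − €143,500 = €138,034.40.
Loan A is lower by €99,902.04.

Loan A by €99,902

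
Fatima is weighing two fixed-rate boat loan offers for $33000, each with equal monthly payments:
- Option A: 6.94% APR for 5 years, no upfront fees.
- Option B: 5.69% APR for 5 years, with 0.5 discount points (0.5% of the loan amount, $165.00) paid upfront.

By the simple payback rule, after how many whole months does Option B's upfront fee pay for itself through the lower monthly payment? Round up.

9 months

Option A: at 6.94% the monthly rate is 0.0057833, so the payment is 33,000 × 0.0057833 / (1 − 1.0057833^−60) = $652.51.
Option B: monthly rate = 5.69%/12 = 0.0047417; payment = 33,000 × 0.0047417 / (1 − (1+0.0047417)^−60) = $633.24.
Monthly savings = $652.51 − $633.24 = $19.27.
Break-even = $165.00 / $19.27 = 8.56 → 9 months.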